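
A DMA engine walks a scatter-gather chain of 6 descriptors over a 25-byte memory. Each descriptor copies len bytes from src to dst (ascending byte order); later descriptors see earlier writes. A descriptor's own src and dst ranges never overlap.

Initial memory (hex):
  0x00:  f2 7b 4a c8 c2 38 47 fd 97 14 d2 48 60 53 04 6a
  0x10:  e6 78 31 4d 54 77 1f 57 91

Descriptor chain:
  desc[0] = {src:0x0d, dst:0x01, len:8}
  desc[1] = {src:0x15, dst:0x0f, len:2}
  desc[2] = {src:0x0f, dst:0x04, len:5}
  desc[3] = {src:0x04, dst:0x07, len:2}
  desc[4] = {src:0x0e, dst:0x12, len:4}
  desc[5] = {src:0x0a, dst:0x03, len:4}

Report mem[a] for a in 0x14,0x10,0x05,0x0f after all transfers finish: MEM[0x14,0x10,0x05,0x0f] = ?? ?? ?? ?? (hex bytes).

[0] 0x0d->0x01 len=8 : 53 04 6a e6 78 31 4d 54
[1] 0x15->0x0f len=2 : 77 1f
[2] 0x0f->0x04 len=5 : 77 1f 78 31 4d
[3] 0x04->0x07 len=2 : 77 1f
[4] 0x0e->0x12 len=4 : 04 77 1f 78
[5] 0x0a->0x03 len=4 : d2 48 60 53
query mem[0x14]=0x1f, mem[0x10]=0x1f, mem[0x05]=0x60, mem[0x0f]=0x77

MEM[0x14,0x10,0x05,0x0f] = 1f 1f 60 77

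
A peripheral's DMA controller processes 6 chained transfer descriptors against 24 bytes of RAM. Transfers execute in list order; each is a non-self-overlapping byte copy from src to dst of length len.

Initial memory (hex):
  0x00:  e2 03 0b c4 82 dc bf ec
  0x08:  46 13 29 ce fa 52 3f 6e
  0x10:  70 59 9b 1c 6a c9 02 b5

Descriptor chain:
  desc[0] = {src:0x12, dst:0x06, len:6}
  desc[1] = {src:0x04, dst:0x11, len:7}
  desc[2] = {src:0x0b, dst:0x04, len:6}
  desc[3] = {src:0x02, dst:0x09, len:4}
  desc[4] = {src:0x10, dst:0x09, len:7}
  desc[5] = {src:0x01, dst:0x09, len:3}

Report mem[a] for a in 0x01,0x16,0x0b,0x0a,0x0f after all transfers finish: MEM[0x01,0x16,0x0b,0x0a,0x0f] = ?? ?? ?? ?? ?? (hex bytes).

MEM[0x01,0x16,0x0b,0x0a,0x0f] = 03 c9 c4 0b c9

[0] 0x12->0x06 len=6 : 9b 1c 6a c9 02 b5
[1] 0x04->0x11 len=7 : 82 dc 9b 1c 6a c9 02
[2] 0x0b->0x04 len=6 : b5 fa 52 3f 6e 70
[3] 0x02->0x09 len=4 : 0b c4 b5 fa
[4] 0x10->0x09 len=7 : 70 82 dc 9b 1c 6a c9
[5] 0x01->0x09 len=3 : 03 0b c4
query mem[0x01]=0x03, mem[0x16]=0xc9, mem[0x0b]=0xc4, mem[0x0a]=0x0b, mem[0x0f]=0xc9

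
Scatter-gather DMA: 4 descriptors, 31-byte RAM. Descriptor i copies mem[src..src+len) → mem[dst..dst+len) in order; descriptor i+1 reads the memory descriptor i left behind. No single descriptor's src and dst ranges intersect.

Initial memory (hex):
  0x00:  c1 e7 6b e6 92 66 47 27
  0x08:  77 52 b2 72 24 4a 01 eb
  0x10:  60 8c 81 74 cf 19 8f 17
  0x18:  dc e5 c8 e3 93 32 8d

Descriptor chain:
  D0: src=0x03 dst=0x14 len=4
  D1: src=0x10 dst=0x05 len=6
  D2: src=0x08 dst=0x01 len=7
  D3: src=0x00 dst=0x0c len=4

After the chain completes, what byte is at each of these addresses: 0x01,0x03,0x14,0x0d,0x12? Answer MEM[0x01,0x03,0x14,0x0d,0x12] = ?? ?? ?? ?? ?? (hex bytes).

[0] 0x03->0x14 len=4 : e6 92 66 47
[1] 0x10->0x05 len=6 : 60 8c 81 74 e6 92
[2] 0x08->0x01 len=7 : 74 e6 92 72 24 4a 01
[3] 0x00->0x0c len=4 : c1 74 e6 92
query mem[0x01]=0x74, mem[0x03]=0x92, mem[0x14]=0xe6, mem[0x0d]=0x74, mem[0x12]=0x81

MEM[0x01,0x03,0x14,0x0d,0x12] = 74 92 e6 74 81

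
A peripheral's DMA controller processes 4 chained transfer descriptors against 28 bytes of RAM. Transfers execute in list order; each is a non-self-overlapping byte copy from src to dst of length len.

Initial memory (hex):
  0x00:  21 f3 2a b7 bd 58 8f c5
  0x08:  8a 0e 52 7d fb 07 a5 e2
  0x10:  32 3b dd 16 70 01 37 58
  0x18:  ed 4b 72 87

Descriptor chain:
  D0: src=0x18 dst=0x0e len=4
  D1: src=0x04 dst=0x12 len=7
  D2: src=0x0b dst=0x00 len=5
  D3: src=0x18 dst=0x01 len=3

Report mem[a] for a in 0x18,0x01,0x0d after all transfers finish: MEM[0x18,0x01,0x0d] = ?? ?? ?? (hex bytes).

  after D0: wrote 4B at 0x0e = ed4b7287
  after D1: wrote 7B at 0x12 = bd588fc58a0e52
  after D2: wrote 5B at 0x00 = 7dfb07ed4b
  after D3: wrote 3B at 0x01 = 524b72
query mem[0x18]=0x52, mem[0x01]=0x52, mem[0x0d]=0x07

MEM[0x18,0x01,0x0d] = 52 52 07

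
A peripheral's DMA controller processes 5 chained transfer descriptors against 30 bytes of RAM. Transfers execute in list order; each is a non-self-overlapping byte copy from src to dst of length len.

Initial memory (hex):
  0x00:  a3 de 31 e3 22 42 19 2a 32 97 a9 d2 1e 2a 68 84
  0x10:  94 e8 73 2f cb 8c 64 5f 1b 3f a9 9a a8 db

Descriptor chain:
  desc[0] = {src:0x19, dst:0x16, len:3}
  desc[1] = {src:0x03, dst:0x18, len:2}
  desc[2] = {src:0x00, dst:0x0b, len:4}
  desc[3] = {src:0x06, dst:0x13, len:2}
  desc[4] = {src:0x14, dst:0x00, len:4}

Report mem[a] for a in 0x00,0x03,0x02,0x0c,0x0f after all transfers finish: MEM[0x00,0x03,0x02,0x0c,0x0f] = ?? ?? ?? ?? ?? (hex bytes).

MEM[0x00,0x03,0x02,0x0c,0x0f] = 2a a9 3f de 84

[0] 0x19->0x16 len=3 : 3f a9 9a
[1] 0x03->0x18 len=2 : e3 22
[2] 0x00->0x0b len=4 : a3 de 31 e3
[3] 0x06->0x13 len=2 : 19 2a
[4] 0x14->0x00 len=4 : 2a 8c 3f a9
query mem[0x00]=0x2a, mem[0x03]=0xa9, mem[0x02]=0x3f, mem[0x0c]=0xde, mem[0x0f]=0x84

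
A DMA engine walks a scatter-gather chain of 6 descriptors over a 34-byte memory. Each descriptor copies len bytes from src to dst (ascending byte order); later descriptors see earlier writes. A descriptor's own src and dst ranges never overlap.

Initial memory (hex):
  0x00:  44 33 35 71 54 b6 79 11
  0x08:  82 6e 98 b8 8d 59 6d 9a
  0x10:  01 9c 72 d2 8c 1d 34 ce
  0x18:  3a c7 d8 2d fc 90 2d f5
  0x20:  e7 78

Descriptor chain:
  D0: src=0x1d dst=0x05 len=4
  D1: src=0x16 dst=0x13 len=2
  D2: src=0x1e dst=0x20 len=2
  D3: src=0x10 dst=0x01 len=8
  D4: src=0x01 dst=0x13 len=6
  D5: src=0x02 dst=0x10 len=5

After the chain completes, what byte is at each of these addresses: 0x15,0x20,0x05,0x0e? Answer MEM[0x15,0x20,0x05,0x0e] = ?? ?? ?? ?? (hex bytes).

MEM[0x15,0x20,0x05,0x0e] = 72 2d ce 6d

[0] 0x1d->0x05 len=4 : 90 2d f5 e7
[1] 0x16->0x13 len=2 : 34 ce
[2] 0x1e->0x20 len=2 : 2d f5
[3] 0x10->0x01 len=8 : 01 9c 72 34 ce 1d 34 ce
[4] 0x01->0x13 len=6 : 01 9c 72 34 ce 1d
[5] 0x02->0x10 len=5 : 9c 72 34 ce 1d
query mem[0x15]=0x72, mem[0x20]=0x2d, mem[0x05]=0xce, mem[0x0e]=0x6d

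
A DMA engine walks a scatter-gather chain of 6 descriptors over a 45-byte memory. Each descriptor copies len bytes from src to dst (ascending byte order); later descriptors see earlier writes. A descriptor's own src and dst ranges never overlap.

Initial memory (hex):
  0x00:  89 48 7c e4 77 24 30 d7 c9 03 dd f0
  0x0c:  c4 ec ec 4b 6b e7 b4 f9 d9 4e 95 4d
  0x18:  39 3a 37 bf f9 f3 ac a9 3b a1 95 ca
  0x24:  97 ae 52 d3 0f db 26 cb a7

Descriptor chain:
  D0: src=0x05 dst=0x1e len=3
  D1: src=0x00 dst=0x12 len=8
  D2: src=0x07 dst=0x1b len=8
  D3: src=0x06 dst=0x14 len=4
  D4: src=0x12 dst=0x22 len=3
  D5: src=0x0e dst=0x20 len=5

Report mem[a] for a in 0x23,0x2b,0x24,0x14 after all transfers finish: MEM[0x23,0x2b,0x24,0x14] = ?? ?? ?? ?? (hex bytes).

#0 dst[0x1e+3] := {0x24,0x30,0xd7}
#1 dst[0x12+8] := {0x89,0x48,0x7c,0xe4,0x77,0x24,0x30,0xd7}
#2 dst[0x1b+8] := {0xd7,0xc9,0x03,0xdd,0xf0,0xc4,0xec,0xec}
#3 dst[0x14+4] := {0x30,0xd7,0xc9,0x03}
#4 dst[0x22+3] := {0x89,0x48,0x30}
#5 dst[0x20+5] := {0xec,0x4b,0x6b,0xe7,0x89}
query mem[0x23]=0xe7, mem[0x2b]=0xcb, mem[0x24]=0x89, mem[0x14]=0x30

MEM[0x23,0x2b,0x24,0x14] = e7 cb 89 30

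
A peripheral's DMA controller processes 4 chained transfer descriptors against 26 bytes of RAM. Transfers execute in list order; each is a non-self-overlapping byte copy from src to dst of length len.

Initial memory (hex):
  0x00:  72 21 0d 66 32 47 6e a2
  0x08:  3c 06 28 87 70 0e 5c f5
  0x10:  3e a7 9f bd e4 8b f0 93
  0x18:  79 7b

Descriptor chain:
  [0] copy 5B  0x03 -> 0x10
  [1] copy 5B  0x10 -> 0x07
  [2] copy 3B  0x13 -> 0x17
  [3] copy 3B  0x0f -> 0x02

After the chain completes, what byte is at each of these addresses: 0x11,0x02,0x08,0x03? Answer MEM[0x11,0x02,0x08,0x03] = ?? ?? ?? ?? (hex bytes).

MEM[0x11,0x02,0x08,0x03] = 32 f5 32 66

  after D0: wrote 5B at 0x10 = 6632476ea2
  after D1: wrote 5B at 0x07 = 6632476ea2
  after D2: wrote 3B at 0x17 = 6ea28b
  after D3: wrote 3B at 0x02 = f56632
query mem[0x11]=0x32, mem[0x02]=0xf5, mem[0x08]=0x32, mem[0x03]=0x66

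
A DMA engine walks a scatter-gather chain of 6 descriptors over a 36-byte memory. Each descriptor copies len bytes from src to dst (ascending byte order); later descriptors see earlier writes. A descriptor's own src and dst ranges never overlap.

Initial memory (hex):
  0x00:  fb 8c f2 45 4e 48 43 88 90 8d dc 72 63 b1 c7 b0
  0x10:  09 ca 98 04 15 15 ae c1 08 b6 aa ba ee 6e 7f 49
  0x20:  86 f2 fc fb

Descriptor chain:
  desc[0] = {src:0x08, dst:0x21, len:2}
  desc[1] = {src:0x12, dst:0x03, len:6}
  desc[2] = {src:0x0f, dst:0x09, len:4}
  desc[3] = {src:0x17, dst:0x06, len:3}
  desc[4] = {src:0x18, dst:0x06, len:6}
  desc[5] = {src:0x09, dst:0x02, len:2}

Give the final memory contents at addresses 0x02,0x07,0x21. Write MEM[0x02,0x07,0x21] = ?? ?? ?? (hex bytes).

[0] 0x08->0x21 len=2 : 90 8d
[1] 0x12->0x03 len=6 : 98 04 15 15 ae c1
[2] 0x0f->0x09 len=4 : b0 09 ca 98
[3] 0x17->0x06 len=3 : c1 08 b6
[4] 0x18->0x06 len=6 : 08 b6 aa ba ee 6e
[5] 0x09->0x02 len=2 : ba ee
query mem[0x02]=0xba, mem[0x07]=0xb6, mem[0x21]=0x90

MEM[0x02,0x07,0x21] = ba b6 90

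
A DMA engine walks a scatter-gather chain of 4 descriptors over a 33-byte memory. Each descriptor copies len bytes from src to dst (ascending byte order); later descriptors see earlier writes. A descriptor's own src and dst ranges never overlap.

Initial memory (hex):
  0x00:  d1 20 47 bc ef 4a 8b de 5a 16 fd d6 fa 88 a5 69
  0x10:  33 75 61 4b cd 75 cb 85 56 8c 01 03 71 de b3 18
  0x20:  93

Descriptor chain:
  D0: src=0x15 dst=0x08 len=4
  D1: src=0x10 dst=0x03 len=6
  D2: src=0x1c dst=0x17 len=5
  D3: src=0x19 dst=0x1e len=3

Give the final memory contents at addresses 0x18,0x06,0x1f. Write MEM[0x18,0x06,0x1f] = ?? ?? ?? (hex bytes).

D0: mem[0x08..0x0b] <- [75 cb 85 56]
D1: mem[0x03..0x08] <- [33 75 61 4b cd 75]
D2: mem[0x17..0x1b] <- [71 de b3 18 93]
D3: mem[0x1e..0x20] <- [b3 18 93]
query mem[0x18]=0xde, mem[0x06]=0x4b, mem[0x1f]=0x18

MEM[0x18,0x06,0x1f] = de 4b 18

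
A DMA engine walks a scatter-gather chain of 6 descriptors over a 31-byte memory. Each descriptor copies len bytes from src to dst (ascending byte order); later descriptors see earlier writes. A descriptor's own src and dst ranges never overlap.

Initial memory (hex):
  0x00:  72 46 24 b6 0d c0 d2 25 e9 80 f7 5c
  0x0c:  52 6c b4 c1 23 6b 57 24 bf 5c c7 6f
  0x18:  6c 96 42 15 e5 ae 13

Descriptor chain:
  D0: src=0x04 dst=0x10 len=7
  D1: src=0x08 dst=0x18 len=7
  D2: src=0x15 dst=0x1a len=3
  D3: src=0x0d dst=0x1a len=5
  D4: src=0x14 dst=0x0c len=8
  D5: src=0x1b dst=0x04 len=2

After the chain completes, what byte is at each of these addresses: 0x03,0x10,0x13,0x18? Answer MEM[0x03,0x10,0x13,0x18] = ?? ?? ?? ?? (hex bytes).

MEM[0x03,0x10,0x13,0x18] = b6 e9 b4 e9

  after D0: wrote 7B at 0x10 = 0dc0d225e980f7
  after D1: wrote 7B at 0x18 = e980f75c526cb4
  after D2: wrote 3B at 0x1a = 80f76f
  after D3: wrote 5B at 0x1a = 6cb4c10dc0
  after D4: wrote 8B at 0x0c = e980f76fe9806cb4
  after D5: wrote 2B at 0x04 = b4c1
query mem[0x03]=0xb6, mem[0x10]=0xe9, mem[0x13]=0xb4, mem[0x18]=0xe9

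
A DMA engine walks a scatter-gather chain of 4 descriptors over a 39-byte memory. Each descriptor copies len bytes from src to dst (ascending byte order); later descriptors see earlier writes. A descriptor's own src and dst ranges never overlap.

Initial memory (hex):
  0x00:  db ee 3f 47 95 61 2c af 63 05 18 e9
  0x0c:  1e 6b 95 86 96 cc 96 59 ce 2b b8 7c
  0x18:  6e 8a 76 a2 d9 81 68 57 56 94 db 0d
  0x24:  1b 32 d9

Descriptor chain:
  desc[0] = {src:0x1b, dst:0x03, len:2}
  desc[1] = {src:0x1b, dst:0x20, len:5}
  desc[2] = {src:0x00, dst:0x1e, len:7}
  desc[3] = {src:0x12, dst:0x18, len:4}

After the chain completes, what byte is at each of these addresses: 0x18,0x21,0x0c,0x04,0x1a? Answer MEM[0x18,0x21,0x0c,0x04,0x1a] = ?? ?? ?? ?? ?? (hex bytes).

MEM[0x18,0x21,0x0c,0x04,0x1a] = 96 a2 1e d9 ce

D0: mem[0x03..0x04] <- [a2 d9]
D1: mem[0x20..0x24] <- [a2 d9 81 68 57]
D2: mem[0x1e..0x24] <- [db ee 3f a2 d9 61 2c]
D3: mem[0x18..0x1b] <- [96 59 ce 2b]
query mem[0x18]=0x96, mem[0x21]=0xa2, mem[0x0c]=0x1e, mem[0x04]=0xd9, mem[0x1a]=0xce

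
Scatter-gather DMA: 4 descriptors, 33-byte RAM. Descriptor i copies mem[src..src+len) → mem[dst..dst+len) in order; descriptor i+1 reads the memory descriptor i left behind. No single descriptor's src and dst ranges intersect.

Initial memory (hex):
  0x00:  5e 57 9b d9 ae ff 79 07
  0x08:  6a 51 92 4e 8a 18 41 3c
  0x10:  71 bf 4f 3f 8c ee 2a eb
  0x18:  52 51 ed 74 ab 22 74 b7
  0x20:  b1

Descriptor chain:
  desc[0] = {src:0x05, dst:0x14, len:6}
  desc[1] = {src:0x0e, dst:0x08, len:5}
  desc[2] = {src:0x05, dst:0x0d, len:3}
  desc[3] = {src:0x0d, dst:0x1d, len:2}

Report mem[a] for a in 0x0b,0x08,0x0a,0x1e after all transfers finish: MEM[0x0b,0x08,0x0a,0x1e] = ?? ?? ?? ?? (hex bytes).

MEM[0x0b,0x08,0x0a,0x1e] = bf 41 71 79

D0: mem[0x14..0x19] <- [ff 79 07 6a 51 92]
D1: mem[0x08..0x0c] <- [41 3c 71 bf 4f]
D2: mem[0x0d..0x0f] <- [ff 79 07]
D3: mem[0x1d..0x1e] <- [ff 79]
query mem[0x0b]=0xbf, mem[0x08]=0x41, mem[0x0a]=0x71, mem[0x1e]=0x79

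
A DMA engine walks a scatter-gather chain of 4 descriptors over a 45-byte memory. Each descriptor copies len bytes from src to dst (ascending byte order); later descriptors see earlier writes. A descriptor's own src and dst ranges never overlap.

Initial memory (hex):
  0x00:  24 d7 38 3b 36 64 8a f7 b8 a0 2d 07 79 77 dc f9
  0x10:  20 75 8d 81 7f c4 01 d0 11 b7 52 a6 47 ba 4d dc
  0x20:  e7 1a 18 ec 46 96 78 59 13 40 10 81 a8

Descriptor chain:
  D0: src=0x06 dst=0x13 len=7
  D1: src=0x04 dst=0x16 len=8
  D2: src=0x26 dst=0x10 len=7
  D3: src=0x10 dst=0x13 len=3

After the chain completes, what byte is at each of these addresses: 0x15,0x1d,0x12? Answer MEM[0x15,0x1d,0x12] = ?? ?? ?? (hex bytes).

MEM[0x15,0x1d,0x12] = 13 07 13

D0: mem[0x13..0x19] <- [8a f7 b8 a0 2d 07 79]
D1: mem[0x16..0x1d] <- [36 64 8a f7 b8 a0 2d 07]
D2: mem[0x10..0x16] <- [78 59 13 40 10 81 a8]
D3: mem[0x13..0x15] <- [78 59 13]
query mem[0x15]=0x13, mem[0x1d]=0x07, mem[0x12]=0x13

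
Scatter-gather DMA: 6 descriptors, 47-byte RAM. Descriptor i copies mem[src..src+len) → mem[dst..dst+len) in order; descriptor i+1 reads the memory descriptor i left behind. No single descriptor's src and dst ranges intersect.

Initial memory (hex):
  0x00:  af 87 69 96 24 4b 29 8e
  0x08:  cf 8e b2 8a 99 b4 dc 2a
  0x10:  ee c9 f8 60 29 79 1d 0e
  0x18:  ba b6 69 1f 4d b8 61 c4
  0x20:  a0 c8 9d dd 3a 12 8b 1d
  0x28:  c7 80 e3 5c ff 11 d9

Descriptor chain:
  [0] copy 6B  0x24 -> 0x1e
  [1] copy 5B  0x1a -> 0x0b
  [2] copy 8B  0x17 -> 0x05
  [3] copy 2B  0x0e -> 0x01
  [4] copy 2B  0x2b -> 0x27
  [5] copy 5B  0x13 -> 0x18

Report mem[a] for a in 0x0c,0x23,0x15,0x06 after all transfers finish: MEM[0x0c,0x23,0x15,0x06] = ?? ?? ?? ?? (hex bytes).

MEM[0x0c,0x23,0x15,0x06] = 3a 80 79 ba

D0: mem[0x1e..0x23] <- [3a 12 8b 1d c7 80]
D1: mem[0x0b..0x0f] <- [69 1f 4d b8 3a]
D2: mem[0x05..0x0c] <- [0e ba b6 69 1f 4d b8 3a]
D3: mem[0x01..0x02] <- [b8 3a]
D4: mem[0x27..0x28] <- [5c ff]
D5: mem[0x18..0x1c] <- [60 29 79 1d 0e]
query mem[0x0c]=0x3a, mem[0x23]=0x80, mem[0x15]=0x79, mem[0x06]=0xba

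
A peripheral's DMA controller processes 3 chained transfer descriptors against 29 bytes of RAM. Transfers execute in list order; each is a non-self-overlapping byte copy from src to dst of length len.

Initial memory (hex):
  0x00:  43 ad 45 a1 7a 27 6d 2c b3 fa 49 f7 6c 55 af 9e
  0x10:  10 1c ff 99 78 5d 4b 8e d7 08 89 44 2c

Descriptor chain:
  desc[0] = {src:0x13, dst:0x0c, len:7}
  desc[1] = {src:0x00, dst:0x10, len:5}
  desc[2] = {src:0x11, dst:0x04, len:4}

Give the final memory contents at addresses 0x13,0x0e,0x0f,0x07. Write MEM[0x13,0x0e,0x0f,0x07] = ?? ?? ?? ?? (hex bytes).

[0] 0x13->0x0c len=7 : 99 78 5d 4b 8e d7 08
[1] 0x00->0x10 len=5 : 43 ad 45 a1 7a
[2] 0x11->0x04 len=4 : ad 45 a1 7a
query mem[0x13]=0xa1, mem[0x0e]=0x5d, mem[0x0f]=0x4b, mem[0x07]=0x7a

MEM[0x13,0x0e,0x0f,0x07] = a1 5d 4b 7a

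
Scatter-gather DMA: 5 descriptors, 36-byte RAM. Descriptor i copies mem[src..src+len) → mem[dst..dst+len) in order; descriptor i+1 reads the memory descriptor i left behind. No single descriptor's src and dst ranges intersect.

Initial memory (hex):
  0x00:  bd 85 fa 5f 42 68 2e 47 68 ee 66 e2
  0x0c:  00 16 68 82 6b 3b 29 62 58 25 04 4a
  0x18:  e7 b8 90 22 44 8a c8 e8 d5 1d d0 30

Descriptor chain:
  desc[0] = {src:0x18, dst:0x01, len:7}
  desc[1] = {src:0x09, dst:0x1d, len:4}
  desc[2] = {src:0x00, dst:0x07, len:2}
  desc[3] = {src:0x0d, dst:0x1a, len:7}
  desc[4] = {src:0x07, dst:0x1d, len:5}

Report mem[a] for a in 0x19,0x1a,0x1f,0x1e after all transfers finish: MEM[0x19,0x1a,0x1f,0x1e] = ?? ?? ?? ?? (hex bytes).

#0 dst[0x01+7] := {0xe7,0xb8,0x90,0x22,0x44,0x8a,0xc8}
#1 dst[0x1d+4] := {0xee,0x66,0xe2,0x00}
#2 dst[0x07+2] := {0xbd,0xe7}
#3 dst[0x1a+7] := {0x16,0x68,0x82,0x6b,0x3b,0x29,0x62}
#4 dst[0x1d+5] := {0xbd,0xe7,0xee,0x66,0xe2}
query mem[0x19]=0xb8, mem[0x1a]=0x16, mem[0x1f]=0xee, mem[0x1e]=0xe7

MEM[0x19,0x1a,0x1f,0x1e] = b8 16 ee e7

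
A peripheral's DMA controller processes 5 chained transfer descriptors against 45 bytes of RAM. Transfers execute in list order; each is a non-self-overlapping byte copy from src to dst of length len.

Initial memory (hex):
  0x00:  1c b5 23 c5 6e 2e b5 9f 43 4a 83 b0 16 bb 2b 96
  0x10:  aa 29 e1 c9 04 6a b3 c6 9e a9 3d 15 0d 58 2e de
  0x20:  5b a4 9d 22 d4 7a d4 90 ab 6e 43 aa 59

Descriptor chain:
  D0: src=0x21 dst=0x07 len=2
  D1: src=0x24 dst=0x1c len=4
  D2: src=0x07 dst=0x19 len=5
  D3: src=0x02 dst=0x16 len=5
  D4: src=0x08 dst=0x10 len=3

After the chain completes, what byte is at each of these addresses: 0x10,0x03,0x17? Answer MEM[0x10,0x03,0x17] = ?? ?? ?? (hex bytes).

  after D0: wrote 2B at 0x07 = a49d
  after D1: wrote 4B at 0x1c = d47ad490
  after D2: wrote 5B at 0x19 = a49d4a83b0
  after D3: wrote 5B at 0x16 = 23c56e2eb5
  after D4: wrote 3B at 0x10 = 9d4a83
query mem[0x10]=0x9d, mem[0x03]=0xc5, mem[0x17]=0xc5

MEM[0x10,0x03,0x17] = 9d c5 c5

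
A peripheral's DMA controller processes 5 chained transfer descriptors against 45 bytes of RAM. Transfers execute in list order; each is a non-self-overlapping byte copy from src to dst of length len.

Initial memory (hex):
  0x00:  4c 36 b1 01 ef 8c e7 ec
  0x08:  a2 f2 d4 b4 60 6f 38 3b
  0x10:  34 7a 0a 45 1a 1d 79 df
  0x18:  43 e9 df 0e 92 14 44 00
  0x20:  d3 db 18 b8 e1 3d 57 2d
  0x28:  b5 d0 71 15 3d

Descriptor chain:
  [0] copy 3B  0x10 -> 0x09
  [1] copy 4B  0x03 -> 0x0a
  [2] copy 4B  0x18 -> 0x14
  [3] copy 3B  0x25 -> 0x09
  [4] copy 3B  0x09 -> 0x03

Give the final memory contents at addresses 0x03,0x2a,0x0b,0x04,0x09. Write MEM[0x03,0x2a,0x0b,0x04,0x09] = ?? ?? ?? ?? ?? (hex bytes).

  after D0: wrote 3B at 0x09 = 347a0a
  after D1: wrote 4B at 0x0a = 01ef8ce7
  after D2: wrote 4B at 0x14 = 43e9df0e
  after D3: wrote 3B at 0x09 = 3d572d
  after D4: wrote 3B at 0x03 = 3d572d
query mem[0x03]=0x3d, mem[0x2a]=0x71, mem[0x0b]=0x2d, mem[0x04]=0x57, mem[0x09]=0x3d

MEM[0x03,0x2a,0x0b,0x04,0x09] = 3d 71 2d 57 3d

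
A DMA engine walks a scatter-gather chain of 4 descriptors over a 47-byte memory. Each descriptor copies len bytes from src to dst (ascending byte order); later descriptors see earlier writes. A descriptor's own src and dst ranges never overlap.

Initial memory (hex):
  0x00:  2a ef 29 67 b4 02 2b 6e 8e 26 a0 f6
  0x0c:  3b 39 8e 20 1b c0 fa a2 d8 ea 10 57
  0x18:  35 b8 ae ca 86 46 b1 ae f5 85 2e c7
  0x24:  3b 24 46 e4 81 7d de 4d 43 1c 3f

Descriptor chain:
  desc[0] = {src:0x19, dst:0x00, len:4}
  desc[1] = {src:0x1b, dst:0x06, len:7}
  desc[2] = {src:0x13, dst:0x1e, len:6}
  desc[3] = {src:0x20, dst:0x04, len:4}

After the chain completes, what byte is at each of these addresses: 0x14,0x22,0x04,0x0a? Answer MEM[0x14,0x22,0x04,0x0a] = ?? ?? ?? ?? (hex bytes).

#0 dst[0x00+4] := {0xb8,0xae,0xca,0x86}
#1 dst[0x06+7] := {0xca,0x86,0x46,0xb1,0xae,0xf5,0x85}
#2 dst[0x1e+6] := {0xa2,0xd8,0xea,0x10,0x57,0x35}
#3 dst[0x04+4] := {0xea,0x10,0x57,0x35}
query mem[0x14]=0xd8, mem[0x22]=0x57, mem[0x04]=0xea, mem[0x0a]=0xae

MEM[0x14,0x22,0x04,0x0a] = d8 57 ea ae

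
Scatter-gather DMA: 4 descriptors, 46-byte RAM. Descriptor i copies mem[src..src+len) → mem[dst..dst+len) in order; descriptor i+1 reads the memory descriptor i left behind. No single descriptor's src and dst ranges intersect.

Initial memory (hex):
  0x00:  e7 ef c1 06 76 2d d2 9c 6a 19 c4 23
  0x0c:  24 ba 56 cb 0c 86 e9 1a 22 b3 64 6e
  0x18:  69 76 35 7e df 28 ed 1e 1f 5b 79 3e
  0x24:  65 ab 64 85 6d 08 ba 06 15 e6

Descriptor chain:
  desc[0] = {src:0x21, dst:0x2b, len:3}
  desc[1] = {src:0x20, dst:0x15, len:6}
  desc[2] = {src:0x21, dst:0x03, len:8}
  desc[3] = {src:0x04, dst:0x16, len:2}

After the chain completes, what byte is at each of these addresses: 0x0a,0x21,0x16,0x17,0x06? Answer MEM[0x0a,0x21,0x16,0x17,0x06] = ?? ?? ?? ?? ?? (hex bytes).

D0: mem[0x2b..0x2d] <- [5b 79 3e]
D1: mem[0x15..0x1a] <- [1f 5b 79 3e 65 ab]
D2: mem[0x03..0x0a] <- [5b 79 3e 65 ab 64 85 6d]
D3: mem[0x16..0x17] <- [79 3e]
query mem[0x0a]=0x6d, mem[0x21]=0x5b, mem[0x16]=0x79, mem[0x17]=0x3e, mem[0x06]=0x65

MEM[0x0a,0x21,0x16,0x17,0x06] = 6d 5b 79 3e 65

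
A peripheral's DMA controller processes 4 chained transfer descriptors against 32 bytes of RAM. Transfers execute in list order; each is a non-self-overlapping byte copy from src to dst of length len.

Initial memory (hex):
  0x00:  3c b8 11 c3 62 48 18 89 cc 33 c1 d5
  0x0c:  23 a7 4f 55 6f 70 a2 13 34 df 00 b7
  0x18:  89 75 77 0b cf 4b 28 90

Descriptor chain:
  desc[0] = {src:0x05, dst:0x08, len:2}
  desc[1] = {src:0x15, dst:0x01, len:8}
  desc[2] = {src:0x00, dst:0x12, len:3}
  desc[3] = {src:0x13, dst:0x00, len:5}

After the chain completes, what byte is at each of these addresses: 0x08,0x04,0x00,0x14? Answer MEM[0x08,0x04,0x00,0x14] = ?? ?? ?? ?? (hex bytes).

MEM[0x08,0x04,0x00,0x14] = cf b7 df 00

[0] 0x05->0x08 len=2 : 48 18
[1] 0x15->0x01 len=8 : df 00 b7 89 75 77 0b cf
[2] 0x00->0x12 len=3 : 3c df 00
[3] 0x13->0x00 len=5 : df 00 df 00 b7
query mem[0x08]=0xcf, mem[0x04]=0xb7, mem[0x00]=0xdf, mem[0x14]=0x00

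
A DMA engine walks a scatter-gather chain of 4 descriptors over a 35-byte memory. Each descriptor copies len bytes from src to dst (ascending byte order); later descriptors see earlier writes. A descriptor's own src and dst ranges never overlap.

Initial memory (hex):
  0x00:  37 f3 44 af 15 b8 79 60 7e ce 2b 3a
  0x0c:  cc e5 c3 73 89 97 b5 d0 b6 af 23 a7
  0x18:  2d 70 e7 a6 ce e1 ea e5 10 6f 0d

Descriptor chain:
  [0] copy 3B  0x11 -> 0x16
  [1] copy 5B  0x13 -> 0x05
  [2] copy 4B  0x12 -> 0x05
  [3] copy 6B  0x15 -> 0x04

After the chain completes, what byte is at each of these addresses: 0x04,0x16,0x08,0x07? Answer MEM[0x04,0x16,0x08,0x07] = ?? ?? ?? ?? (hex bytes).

D0: mem[0x16..0x18] <- [97 b5 d0]
D1: mem[0x05..0x09] <- [d0 b6 af 97 b5]
D2: mem[0x05..0x08] <- [b5 d0 b6 af]
D3: mem[0x04..0x09] <- [af 97 b5 d0 70 e7]
query mem[0x04]=0xaf, mem[0x16]=0x97, mem[0x08]=0x70, mem[0x07]=0xd0

MEM[0x04,0x16,0x08,0x07] = af 97 70 d0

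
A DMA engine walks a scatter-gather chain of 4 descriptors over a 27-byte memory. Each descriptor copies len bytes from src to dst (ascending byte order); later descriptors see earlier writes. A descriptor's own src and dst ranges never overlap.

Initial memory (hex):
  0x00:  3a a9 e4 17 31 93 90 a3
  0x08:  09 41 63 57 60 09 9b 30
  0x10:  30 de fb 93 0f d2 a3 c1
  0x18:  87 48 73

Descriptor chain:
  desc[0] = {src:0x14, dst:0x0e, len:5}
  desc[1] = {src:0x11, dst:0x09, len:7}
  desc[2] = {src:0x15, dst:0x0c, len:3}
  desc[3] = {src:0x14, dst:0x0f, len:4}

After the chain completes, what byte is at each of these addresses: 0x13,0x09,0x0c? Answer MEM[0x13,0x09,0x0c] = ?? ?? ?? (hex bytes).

MEM[0x13,0x09,0x0c] = 93 c1 d2

#0 dst[0x0e+5] := {0x0f,0xd2,0xa3,0xc1,0x87}
#1 dst[0x09+7] := {0xc1,0x87,0x93,0x0f,0xd2,0xa3,0xc1}
#2 dst[0x0c+3] := {0xd2,0xa3,0xc1}
#3 dst[0x0f+4] := {0x0f,0xd2,0xa3,0xc1}
query mem[0x13]=0x93, mem[0x09]=0xc1, mem[0x0c]=0xd2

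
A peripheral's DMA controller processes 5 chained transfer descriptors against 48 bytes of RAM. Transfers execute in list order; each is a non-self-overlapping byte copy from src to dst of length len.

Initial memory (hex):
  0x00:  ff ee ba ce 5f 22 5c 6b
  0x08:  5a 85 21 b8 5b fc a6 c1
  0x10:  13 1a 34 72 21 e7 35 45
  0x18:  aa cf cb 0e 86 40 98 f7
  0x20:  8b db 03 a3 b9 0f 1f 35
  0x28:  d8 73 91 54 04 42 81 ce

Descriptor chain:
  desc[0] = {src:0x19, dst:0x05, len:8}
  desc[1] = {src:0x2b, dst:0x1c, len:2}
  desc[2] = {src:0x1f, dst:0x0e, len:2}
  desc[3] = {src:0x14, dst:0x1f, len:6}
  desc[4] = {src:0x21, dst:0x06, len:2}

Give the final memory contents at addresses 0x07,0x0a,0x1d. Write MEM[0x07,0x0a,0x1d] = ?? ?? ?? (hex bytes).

#0 dst[0x05+8] := {0xcf,0xcb,0x0e,0x86,0x40,0x98,0xf7,0x8b}
#1 dst[0x1c+2] := {0x54,0x04}
#2 dst[0x0e+2] := {0xf7,0x8b}
#3 dst[0x1f+6] := {0x21,0xe7,0x35,0x45,0xaa,0xcf}
#4 dst[0x06+2] := {0x35,0x45}
query mem[0x07]=0x45, mem[0x0a]=0x98, mem[0x1d]=0x04

MEM[0x07,0x0a,0x1d] = 45 98 04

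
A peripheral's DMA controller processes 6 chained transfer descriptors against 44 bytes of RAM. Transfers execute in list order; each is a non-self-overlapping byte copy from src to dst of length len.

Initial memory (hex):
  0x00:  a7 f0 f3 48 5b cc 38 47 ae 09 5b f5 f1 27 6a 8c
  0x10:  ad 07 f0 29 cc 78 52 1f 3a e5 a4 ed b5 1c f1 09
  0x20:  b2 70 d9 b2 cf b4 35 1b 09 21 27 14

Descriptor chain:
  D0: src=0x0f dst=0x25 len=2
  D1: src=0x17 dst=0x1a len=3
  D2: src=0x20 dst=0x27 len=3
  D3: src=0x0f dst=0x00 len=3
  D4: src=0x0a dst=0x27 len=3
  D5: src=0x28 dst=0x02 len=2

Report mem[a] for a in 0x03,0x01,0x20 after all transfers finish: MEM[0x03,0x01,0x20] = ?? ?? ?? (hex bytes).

MEM[0x03,0x01,0x20] = f1 ad b2

[0] 0x0f->0x25 len=2 : 8c ad
[1] 0x17->0x1a len=3 : 1f 3a e5
[2] 0x20->0x27 len=3 : b2 70 d9
[3] 0x0f->0x00 len=3 : 8c ad 07
[4] 0x0a->0x27 len=3 : 5b f5 f1
[5] 0x28->0x02 len=2 : f5 f1
query mem[0x03]=0xf1, mem[0x01]=0xad, mem[0x20]=0xb2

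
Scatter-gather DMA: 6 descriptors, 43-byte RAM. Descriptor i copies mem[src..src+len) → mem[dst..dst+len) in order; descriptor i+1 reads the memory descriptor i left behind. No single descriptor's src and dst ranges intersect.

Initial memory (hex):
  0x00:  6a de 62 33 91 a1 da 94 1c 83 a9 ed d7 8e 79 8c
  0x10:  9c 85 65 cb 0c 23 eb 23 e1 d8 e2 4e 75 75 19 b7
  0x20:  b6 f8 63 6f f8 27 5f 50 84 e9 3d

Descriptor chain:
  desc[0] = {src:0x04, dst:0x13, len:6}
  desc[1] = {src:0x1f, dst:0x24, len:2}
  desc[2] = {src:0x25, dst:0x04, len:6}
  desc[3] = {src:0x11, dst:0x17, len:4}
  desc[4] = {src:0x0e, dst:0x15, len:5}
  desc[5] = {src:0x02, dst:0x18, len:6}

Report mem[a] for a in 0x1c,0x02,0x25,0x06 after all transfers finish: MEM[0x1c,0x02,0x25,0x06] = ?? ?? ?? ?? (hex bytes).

[0] 0x04->0x13 len=6 : 91 a1 da 94 1c 83
[1] 0x1f->0x24 len=2 : b7 b6
[2] 0x25->0x04 len=6 : b6 5f 50 84 e9 3d
[3] 0x11->0x17 len=4 : 85 65 91 a1
[4] 0x0e->0x15 len=5 : 79 8c 9c 85 65
[5] 0x02->0x18 len=6 : 62 33 b6 5f 50 84
query mem[0x1c]=0x50, mem[0x02]=0x62, mem[0x25]=0xb6, mem[0x06]=0x50

MEM[0x1c,0x02,0x25,0x06] = 50 62 b6 50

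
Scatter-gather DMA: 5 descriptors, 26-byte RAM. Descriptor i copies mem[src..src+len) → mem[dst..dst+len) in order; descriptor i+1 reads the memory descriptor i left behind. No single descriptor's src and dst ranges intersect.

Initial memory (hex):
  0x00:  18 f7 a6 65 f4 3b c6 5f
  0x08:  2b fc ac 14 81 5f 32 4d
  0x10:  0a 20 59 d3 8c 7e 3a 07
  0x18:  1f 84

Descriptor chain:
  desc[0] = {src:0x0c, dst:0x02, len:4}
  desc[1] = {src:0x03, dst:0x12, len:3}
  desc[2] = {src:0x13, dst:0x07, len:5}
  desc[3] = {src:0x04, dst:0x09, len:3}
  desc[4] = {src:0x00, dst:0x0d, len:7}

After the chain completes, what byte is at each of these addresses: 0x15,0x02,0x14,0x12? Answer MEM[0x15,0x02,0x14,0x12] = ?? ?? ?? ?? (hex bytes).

D0: mem[0x02..0x05] <- [81 5f 32 4d]
D1: mem[0x12..0x14] <- [5f 32 4d]
D2: mem[0x07..0x0b] <- [32 4d 7e 3a 07]
D3: mem[0x09..0x0b] <- [32 4d c6]
D4: mem[0x0d..0x13] <- [18 f7 81 5f 32 4d c6]
query mem[0x15]=0x7e, mem[0x02]=0x81, mem[0x14]=0x4d, mem[0x12]=0x4d

MEM[0x15,0x02,0x14,0x12] = 7e 81 4d 4d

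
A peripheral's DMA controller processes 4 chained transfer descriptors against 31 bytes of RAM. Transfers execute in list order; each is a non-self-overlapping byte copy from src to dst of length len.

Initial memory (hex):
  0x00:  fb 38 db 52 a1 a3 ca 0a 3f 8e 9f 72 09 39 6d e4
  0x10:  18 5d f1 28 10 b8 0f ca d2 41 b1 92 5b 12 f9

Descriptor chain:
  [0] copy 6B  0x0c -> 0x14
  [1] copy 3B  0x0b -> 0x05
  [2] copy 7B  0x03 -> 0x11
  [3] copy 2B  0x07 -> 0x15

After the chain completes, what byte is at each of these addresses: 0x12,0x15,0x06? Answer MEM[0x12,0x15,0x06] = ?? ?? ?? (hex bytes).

MEM[0x12,0x15,0x06] = a1 39 09

  after D0: wrote 6B at 0x14 = 09396de4185d
  after D1: wrote 3B at 0x05 = 720939
  after D2: wrote 7B at 0x11 = 52a17209393f8e
  after D3: wrote 2B at 0x15 = 393f
query mem[0x12]=0xa1, mem[0x15]=0x39, mem[0x06]=0x09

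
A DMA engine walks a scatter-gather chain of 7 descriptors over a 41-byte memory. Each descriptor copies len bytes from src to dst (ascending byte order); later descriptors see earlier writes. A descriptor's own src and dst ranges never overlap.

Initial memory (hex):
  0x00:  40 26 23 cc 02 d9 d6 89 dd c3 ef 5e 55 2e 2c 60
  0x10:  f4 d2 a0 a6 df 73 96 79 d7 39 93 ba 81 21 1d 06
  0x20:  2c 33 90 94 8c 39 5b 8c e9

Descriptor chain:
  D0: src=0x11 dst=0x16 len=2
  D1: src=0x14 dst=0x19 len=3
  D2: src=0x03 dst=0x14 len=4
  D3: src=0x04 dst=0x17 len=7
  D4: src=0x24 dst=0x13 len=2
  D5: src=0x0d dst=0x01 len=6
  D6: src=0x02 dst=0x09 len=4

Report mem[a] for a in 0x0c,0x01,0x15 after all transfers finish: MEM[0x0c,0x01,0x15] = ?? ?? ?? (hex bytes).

MEM[0x0c,0x01,0x15] = d2 2e 02

#0 dst[0x16+2] := {0xd2,0xa0}
#1 dst[0x19+3] := {0xdf,0x73,0xd2}
#2 dst[0x14+4] := {0xcc,0x02,0xd9,0xd6}
#3 dst[0x17+7] := {0x02,0xd9,0xd6,0x89,0xdd,0xc3,0xef}
#4 dst[0x13+2] := {0x8c,0x39}
#5 dst[0x01+6] := {0x2e,0x2c,0x60,0xf4,0xd2,0xa0}
#6 dst[0x09+4] := {0x2c,0x60,0xf4,0xd2}
query mem[0x0c]=0xd2, mem[0x01]=0x2e, mem[0x15]=0x02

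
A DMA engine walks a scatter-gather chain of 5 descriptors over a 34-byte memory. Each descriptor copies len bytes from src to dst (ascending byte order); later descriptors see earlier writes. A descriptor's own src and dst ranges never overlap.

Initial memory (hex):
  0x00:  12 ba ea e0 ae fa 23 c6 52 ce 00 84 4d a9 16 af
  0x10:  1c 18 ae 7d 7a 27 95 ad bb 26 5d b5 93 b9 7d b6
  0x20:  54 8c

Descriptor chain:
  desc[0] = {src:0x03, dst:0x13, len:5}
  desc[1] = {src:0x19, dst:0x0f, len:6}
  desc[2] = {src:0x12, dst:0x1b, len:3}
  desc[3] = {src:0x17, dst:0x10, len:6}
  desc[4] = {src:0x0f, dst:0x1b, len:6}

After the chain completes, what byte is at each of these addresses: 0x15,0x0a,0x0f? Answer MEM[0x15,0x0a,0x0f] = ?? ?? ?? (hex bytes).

#0 dst[0x13+5] := {0xe0,0xae,0xfa,0x23,0xc6}
#1 dst[0x0f+6] := {0x26,0x5d,0xb5,0x93,0xb9,0x7d}
#2 dst[0x1b+3] := {0x93,0xb9,0x7d}
#3 dst[0x10+6] := {0xc6,0xbb,0x26,0x5d,0x93,0xb9}
#4 dst[0x1b+6] := {0x26,0xc6,0xbb,0x26,0x5d,0x93}
query mem[0x15]=0xb9, mem[0x0a]=0x00, mem[0x0f]=0x26

MEM[0x15,0x0a,0x0f] = b9 00 26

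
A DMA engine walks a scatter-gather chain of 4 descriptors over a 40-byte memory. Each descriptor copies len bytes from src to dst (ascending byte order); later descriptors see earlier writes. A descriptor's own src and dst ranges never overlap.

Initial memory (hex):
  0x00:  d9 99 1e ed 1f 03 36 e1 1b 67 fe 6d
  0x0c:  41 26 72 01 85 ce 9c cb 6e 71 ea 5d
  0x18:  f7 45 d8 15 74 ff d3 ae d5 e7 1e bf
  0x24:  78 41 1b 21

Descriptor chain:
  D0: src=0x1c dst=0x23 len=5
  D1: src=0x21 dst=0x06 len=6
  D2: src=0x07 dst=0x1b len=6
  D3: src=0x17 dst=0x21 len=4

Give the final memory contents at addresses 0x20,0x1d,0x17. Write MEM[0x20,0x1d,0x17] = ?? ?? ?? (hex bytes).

#0 dst[0x23+5] := {0x74,0xff,0xd3,0xae,0xd5}
#1 dst[0x06+6] := {0xe7,0x1e,0x74,0xff,0xd3,0xae}
#2 dst[0x1b+6] := {0x1e,0x74,0xff,0xd3,0xae,0x41}
#3 dst[0x21+4] := {0x5d,0xf7,0x45,0xd8}
query mem[0x20]=0x41, mem[0x1d]=0xff, mem[0x17]=0x5d

MEM[0x20,0x1d,0x17] = 41 ff 5d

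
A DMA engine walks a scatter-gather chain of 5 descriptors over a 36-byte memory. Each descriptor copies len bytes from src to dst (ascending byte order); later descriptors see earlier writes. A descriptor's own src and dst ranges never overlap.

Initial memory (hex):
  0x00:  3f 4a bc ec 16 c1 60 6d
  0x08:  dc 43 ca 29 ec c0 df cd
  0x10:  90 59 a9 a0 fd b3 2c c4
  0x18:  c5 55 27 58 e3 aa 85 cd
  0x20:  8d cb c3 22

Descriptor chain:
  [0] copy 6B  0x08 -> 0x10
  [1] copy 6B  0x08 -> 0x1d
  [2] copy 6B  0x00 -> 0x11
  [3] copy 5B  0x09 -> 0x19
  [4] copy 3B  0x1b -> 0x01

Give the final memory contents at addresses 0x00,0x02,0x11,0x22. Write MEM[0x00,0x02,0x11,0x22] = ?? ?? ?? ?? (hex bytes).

MEM[0x00,0x02,0x11,0x22] = 3f ec 3f c0

  after D0: wrote 6B at 0x10 = dc43ca29ecc0
  after D1: wrote 6B at 0x1d = dc43ca29ecc0
  after D2: wrote 6B at 0x11 = 3f4abcec16c1
  after D3: wrote 5B at 0x19 = 43ca29ecc0
  after D4: wrote 3B at 0x01 = 29ecc0
query mem[0x00]=0x3f, mem[0x02]=0xec, mem[0x11]=0x3f, mem[0x22]=0xc0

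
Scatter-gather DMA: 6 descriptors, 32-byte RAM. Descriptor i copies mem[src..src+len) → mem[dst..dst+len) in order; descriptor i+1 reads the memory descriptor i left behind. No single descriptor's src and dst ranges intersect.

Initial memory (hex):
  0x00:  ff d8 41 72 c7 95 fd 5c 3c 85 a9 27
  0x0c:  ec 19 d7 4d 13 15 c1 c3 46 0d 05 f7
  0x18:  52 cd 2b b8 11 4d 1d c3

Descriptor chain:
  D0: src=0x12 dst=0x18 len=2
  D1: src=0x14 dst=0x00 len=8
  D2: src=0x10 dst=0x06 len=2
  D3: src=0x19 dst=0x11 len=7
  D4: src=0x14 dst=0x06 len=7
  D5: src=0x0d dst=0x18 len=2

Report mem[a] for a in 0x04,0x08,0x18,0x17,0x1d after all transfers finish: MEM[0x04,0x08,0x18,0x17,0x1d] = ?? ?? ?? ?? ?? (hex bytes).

D0: mem[0x18..0x19] <- [c1 c3]
D1: mem[0x00..0x07] <- [46 0d 05 f7 c1 c3 2b b8]
D2: mem[0x06..0x07] <- [13 15]
D3: mem[0x11..0x17] <- [c3 2b b8 11 4d 1d c3]
D4: mem[0x06..0x0c] <- [11 4d 1d c3 c1 c3 2b]
D5: mem[0x18..0x19] <- [19 d7]
query mem[0x04]=0xc1, mem[0x08]=0x1d, mem[0x18]=0x19, mem[0x17]=0xc3, mem[0x1d]=0x4d

MEM[0x04,0x08,0x18,0x17,0x1d] = c1 1d 19 c3 4d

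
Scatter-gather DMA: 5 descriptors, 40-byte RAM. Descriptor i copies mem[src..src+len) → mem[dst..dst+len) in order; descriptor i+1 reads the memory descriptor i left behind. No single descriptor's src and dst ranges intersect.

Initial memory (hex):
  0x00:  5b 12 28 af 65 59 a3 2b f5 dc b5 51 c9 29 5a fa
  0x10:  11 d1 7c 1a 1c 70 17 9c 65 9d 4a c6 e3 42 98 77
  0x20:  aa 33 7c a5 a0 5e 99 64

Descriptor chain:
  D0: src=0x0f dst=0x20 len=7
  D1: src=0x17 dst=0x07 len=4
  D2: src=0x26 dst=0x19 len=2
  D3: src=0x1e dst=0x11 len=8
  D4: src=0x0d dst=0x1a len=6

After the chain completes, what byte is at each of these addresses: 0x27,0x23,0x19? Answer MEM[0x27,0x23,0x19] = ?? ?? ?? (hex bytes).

  after D0: wrote 7B at 0x20 = fa11d17c1a1c70
  after D1: wrote 4B at 0x07 = 9c659d4a
  after D2: wrote 2B at 0x19 = 7064
  after D3: wrote 8B at 0x11 = 9877fa11d17c1a1c
  after D4: wrote 6B at 0x1a = 295afa119877
query mem[0x27]=0x64, mem[0x23]=0x7c, mem[0x19]=0x70

MEM[0x27,0x23,0x19] = 64 7c 70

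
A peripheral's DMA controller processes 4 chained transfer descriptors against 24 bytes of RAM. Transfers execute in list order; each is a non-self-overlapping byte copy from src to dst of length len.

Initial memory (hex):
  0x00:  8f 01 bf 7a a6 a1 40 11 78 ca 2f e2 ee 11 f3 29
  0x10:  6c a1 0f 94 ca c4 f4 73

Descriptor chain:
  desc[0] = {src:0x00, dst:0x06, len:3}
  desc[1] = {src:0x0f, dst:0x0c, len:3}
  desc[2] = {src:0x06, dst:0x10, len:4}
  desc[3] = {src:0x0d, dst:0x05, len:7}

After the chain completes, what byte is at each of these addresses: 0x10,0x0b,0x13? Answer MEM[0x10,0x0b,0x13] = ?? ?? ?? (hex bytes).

  after D0: wrote 3B at 0x06 = 8f01bf
  after D1: wrote 3B at 0x0c = 296ca1
  after D2: wrote 4B at 0x10 = 8f01bfca
  after D3: wrote 7B at 0x05 = 6ca1298f01bfca
query mem[0x10]=0x8f, mem[0x0b]=0xca, mem[0x13]=0xca

MEM[0x10,0x0b,0x13] = 8f ca ca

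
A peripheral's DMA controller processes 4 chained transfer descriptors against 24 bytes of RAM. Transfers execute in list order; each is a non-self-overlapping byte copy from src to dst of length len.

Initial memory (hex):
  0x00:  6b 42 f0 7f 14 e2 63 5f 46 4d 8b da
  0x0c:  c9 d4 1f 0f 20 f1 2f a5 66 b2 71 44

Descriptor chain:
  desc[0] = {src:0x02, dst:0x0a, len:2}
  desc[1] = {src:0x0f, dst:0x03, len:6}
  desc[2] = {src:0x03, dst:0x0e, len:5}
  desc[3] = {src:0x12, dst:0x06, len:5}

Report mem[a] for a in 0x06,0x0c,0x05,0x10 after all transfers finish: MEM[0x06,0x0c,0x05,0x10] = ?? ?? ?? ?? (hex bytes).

D0: mem[0x0a..0x0b] <- [f0 7f]
D1: mem[0x03..0x08] <- [0f 20 f1 2f a5 66]
D2: mem[0x0e..0x12] <- [0f 20 f1 2f a5]
D3: mem[0x06..0x0a] <- [a5 a5 66 b2 71]
query mem[0x06]=0xa5, mem[0x0c]=0xc9, mem[0x05]=0xf1, mem[0x10]=0xf1

MEM[0x06,0x0c,0x05,0x10] = a5 c9 f1 f1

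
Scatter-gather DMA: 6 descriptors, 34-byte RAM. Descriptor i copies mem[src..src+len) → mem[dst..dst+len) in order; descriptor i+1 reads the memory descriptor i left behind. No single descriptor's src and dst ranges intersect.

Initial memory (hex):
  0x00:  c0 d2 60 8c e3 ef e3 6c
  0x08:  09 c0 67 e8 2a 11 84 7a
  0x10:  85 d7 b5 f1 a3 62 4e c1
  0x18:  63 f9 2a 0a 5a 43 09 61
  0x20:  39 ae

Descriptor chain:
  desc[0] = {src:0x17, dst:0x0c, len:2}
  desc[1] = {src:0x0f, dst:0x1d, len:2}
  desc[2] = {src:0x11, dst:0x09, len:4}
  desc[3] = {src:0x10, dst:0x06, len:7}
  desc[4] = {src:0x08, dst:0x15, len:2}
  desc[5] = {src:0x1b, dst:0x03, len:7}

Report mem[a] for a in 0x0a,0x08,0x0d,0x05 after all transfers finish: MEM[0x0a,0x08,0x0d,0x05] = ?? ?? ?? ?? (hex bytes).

  after D0: wrote 2B at 0x0c = c163
  after D1: wrote 2B at 0x1d = 7a85
  after D2: wrote 4B at 0x09 = d7b5f1a3
  after D3: wrote 7B at 0x06 = 85d7b5f1a3624e
  after D4: wrote 2B at 0x15 = b5f1
  after D5: wrote 7B at 0x03 = 0a5a7a856139ae
query mem[0x0a]=0xa3, mem[0x08]=0x39, mem[0x0d]=0x63, mem[0x05]=0x7a

MEM[0x0a,0x08,0x0d,0x05] = a3 39 63 7a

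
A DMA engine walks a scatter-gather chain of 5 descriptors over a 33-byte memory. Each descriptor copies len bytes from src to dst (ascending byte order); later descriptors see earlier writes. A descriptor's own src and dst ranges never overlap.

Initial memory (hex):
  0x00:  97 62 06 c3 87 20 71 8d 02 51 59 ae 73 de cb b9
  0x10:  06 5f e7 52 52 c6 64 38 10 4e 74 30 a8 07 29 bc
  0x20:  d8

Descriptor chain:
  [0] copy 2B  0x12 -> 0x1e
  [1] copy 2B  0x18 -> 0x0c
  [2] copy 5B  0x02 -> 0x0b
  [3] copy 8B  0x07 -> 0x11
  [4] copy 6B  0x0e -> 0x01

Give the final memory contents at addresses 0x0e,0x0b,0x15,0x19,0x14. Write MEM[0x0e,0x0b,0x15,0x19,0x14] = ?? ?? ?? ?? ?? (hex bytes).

MEM[0x0e,0x0b,0x15,0x19,0x14] = 20 06 06 4e 59

#0 dst[0x1e+2] := {0xe7,0x52}
#1 dst[0x0c+2] := {0x10,0x4e}
#2 dst[0x0b+5] := {0x06,0xc3,0x87,0x20,0x71}
#3 dst[0x11+8] := {0x8d,0x02,0x51,0x59,0x06,0xc3,0x87,0x20}
#4 dst[0x01+6] := {0x20,0x71,0x06,0x8d,0x02,0x51}
query mem[0x0e]=0x20, mem[0x0b]=0x06, mem[0x15]=0x06, mem[0x19]=0x4e, mem[0x14]=0x59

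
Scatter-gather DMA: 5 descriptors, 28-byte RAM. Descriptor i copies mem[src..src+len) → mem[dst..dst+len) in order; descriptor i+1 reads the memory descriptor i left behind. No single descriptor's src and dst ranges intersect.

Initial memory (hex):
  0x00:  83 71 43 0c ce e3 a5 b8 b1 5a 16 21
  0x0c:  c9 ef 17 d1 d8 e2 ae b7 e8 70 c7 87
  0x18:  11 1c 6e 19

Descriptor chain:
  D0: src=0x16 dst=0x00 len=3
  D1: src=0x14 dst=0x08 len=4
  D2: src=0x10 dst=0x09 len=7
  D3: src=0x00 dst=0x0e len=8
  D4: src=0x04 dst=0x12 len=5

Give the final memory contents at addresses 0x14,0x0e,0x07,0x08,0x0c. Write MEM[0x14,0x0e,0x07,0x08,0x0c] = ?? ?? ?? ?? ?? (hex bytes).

MEM[0x14,0x0e,0x07,0x08,0x0c] = a5 c7 b8 e8 b7

D0: mem[0x00..0x02] <- [c7 87 11]
D1: mem[0x08..0x0b] <- [e8 70 c7 87]
D2: mem[0x09..0x0f] <- [d8 e2 ae b7 e8 70 c7]
D3: mem[0x0e..0x15] <- [c7 87 11 0c ce e3 a5 b8]
D4: mem[0x12..0x16] <- [ce e3 a5 b8 e8]
query mem[0x14]=0xa5, mem[0x0e]=0xc7, mem[0x07]=0xb8, mem[0x08]=0xe8, mem[0x0c]=0xb7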